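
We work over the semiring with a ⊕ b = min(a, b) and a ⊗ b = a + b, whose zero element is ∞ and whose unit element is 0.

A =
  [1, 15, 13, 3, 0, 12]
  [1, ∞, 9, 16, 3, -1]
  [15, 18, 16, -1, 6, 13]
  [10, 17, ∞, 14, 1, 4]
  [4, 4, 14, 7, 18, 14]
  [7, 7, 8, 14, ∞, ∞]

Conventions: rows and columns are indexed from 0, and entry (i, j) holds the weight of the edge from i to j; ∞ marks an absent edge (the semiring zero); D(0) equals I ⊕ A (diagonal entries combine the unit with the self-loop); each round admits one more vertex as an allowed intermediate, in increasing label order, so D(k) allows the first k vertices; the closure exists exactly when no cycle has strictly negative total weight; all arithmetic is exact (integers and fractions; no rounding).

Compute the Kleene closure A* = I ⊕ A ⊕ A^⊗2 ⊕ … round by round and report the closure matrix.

D(0):
  [0, 15, 13, 3, 0, 12]
  [1, 0, 9, 16, 3, -1]
  [15, 18, 0, -1, 6, 13]
  [10, 17, ∞, 0, 1, 4]
  [4, 4, 14, 7, 0, 14]
  [7, 7, 8, 14, ∞, 0]
D(1):
  [0, 15, 13, 3, 0, 12]
  [1, 0, 9, 4, 1, -1]
  [15, 18, 0, -1, 6, 13]
  [10, 17, 23, 0, 1, 4]
  [4, 4, 14, 7, 0, 14]
  [7, 7, 8, 10, 7, 0]
D(2):
  [0, 15, 13, 3, 0, 12]
  [1, 0, 9, 4, 1, -1]
  [15, 18, 0, -1, 6, 13]
  [10, 17, 23, 0, 1, 4]
  [4, 4, 13, 7, 0, 3]
  [7, 7, 8, 10, 7, 0]
D(3):
  [0, 15, 13, 3, 0, 12]
  [1, 0, 9, 4, 1, -1]
  [15, 18, 0, -1, 6, 13]
  [10, 17, 23, 0, 1, 4]
  [4, 4, 13, 7, 0, 3]
  [7, 7, 8, 7, 7, 0]
D(4):
  [0, 15, 13, 3, 0, 7]
  [1, 0, 9, 4, 1, -1]
  [9, 16, 0, -1, 0, 3]
  [10, 17, 23, 0, 1, 4]
  [4, 4, 13, 7, 0, 3]
  [7, 7, 8, 7, 7, 0]
D(5):
  [0, 4, 13, 3, 0, 3]
  [1, 0, 9, 4, 1, -1]
  [4, 4, 0, -1, 0, 3]
  [5, 5, 14, 0, 1, 4]
  [4, 4, 13, 7, 0, 3]
  [7, 7, 8, 7, 7, 0]
D(6):
  [0, 4, 11, 3, 0, 3]
  [1, 0, 7, 4, 1, -1]
  [4, 4, 0, -1, 0, 3]
  [5, 5, 12, 0, 1, 4]
  [4, 4, 11, 7, 0, 3]
  [7, 7, 8, 7, 7, 0]
Answer: A* = [[0, 4, 11, 3, 0, 3], [1, 0, 7, 4, 1, -1], [4, 4, 0, -1, 0, 3], [5, 5, 12, 0, 1, 4], [4, 4, 11, 7, 0, 3], [7, 7, 8, 7, 7, 0]]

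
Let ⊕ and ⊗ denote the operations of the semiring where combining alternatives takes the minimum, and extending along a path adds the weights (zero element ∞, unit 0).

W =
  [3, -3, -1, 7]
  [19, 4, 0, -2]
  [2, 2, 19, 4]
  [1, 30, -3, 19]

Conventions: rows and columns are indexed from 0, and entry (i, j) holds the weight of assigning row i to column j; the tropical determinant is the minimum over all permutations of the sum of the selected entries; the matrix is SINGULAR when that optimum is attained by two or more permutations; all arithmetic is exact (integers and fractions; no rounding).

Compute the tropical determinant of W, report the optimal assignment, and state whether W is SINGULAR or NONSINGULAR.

σ = (0, 1, 2, 3): 3 + 4 + 19 + 19 = 45
σ = (0, 1, 3, 2): 3 + 4 + 4 + (-3) = 8
σ = (0, 2, 1, 3): 3 + 0 + 2 + 19 = 24
σ = (0, 2, 3, 1): 3 + 0 + 4 + 30 = 37
σ = (0, 3, 1, 2): 3 + (-2) + 2 + (-3) = 0
σ = (0, 3, 2, 1): 3 + (-2) + 19 + 30 = 50
σ = (1, 0, 2, 3): (-3) + 19 + 19 + 19 = 54
σ = (1, 0, 3, 2): (-3) + 19 + 4 + (-3) = 17
σ = (1, 2, 0, 3): (-3) + 0 + 2 + 19 = 18
σ = (1, 2, 3, 0): (-3) + 0 + 4 + 1 = 2
σ = (1, 3, 0, 2): (-3) + (-2) + 2 + (-3) = -6
σ = (1, 3, 2, 0): (-3) + (-2) + 19 + 1 = 15
σ = (2, 0, 1, 3): (-1) + 19 + 2 + 19 = 39
σ = (2, 0, 3, 1): (-1) + 19 + 4 + 30 = 52
σ = (2, 1, 0, 3): (-1) + 4 + 2 + 19 = 24
σ = (2, 1, 3, 0): (-1) + 4 + 4 + 1 = 8
σ = (2, 3, 0, 1): (-1) + (-2) + 2 + 30 = 29
σ = (2, 3, 1, 0): (-1) + (-2) + 2 + 1 = 0
σ = (3, 0, 1, 2): 7 + 19 + 2 + (-3) = 25
σ = (3, 0, 2, 1): 7 + 19 + 19 + 30 = 75
σ = (3, 1, 0, 2): 7 + 4 + 2 + (-3) = 10
σ = (3, 1, 2, 0): 7 + 4 + 19 + 1 = 31
σ = (3, 2, 0, 1): 7 + 0 + 2 + 30 = 39
σ = (3, 2, 1, 0): 7 + 0 + 2 + 1 = 10
Optimal value attained by: σ = (1, 3, 0, 2).
Answer: det⊕(W) = -6; verdict: NONSINGULAR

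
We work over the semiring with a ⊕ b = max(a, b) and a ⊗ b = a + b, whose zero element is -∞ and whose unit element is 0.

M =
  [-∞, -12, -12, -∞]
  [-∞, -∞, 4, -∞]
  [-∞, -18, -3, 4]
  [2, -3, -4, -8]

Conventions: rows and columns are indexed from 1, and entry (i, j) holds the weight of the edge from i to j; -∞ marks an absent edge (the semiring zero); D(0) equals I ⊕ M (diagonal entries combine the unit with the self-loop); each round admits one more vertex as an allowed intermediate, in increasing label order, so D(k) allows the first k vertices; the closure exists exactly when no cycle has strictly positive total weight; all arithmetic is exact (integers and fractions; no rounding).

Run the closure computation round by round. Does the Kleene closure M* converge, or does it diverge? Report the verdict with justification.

D(0):
  [0, -12, -12, -∞]
  [-∞, 0, 4, -∞]
  [-∞, -18, 0, 4]
  [2, -3, -4, 0]
D(1):
  [0, -12, -12, -∞]
  [-∞, 0, 4, -∞]
  [-∞, -18, 0, 4]
  [2, -3, -4, 0]
D(2):
  [0, -12, -8, -∞]
  [-∞, 0, 4, -∞]
  [-∞, -18, 0, 4]
  [2, -3, 1, 0]
Detection: at round 3, diagonal entry (4, 4) turns strictly positive.
Key observation: the cycle 4->2->3->4 has total weight (-3) + 4 + 4, which is strictly positive.
Answer: DIVERGES — positive cycle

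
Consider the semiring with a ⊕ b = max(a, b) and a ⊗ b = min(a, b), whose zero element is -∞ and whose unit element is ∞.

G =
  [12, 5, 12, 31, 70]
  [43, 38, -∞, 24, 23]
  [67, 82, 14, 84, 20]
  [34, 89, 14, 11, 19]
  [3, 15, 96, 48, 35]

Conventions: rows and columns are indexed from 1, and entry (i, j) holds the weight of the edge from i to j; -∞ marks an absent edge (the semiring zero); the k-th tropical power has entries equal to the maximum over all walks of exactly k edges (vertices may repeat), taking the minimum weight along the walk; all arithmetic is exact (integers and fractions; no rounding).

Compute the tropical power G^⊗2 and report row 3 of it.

G^⊗2:
  [31, 31, 70, 48, 35]
  [38, 38, 23, 31, 43]
  [43, 84, 20, 31, 67]
  [43, 38, 19, 31, 34]
  [67, 82, 35, 84, 35]
Answer: row 3 of G^⊗2 = [43, 84, 20, 31, 67]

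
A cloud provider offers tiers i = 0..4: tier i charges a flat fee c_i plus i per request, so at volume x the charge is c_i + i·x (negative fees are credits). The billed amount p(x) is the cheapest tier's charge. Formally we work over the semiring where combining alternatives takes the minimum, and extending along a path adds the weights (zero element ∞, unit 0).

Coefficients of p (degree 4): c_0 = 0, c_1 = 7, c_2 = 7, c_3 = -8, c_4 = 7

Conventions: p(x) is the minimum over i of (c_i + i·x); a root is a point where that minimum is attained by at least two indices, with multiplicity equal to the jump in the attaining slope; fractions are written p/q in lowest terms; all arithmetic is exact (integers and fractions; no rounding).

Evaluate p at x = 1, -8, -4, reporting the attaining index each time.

p(1) = min(0+0·1=0, 7+1·1=8, 7+2·1=9, -8+3·1=-5, 7+4·1=11) = -5 (attained by i=3)
p(-8) = min(0+0·(-8)=0, 7+1·(-8)=-1, 7+2·(-8)=-9, -8+3·(-8)=-32, 7+4·(-8)=-25) = -32 (attained by i=3)
p(-4) = min(0+0·(-4)=0, 7+1·(-4)=3, 7+2·(-4)=-1, -8+3·(-4)=-20, 7+4·(-4)=-9) = -20 (attained by i=3)
Answer: p(1) = -5; p(-8) = -32; p(-4) = -20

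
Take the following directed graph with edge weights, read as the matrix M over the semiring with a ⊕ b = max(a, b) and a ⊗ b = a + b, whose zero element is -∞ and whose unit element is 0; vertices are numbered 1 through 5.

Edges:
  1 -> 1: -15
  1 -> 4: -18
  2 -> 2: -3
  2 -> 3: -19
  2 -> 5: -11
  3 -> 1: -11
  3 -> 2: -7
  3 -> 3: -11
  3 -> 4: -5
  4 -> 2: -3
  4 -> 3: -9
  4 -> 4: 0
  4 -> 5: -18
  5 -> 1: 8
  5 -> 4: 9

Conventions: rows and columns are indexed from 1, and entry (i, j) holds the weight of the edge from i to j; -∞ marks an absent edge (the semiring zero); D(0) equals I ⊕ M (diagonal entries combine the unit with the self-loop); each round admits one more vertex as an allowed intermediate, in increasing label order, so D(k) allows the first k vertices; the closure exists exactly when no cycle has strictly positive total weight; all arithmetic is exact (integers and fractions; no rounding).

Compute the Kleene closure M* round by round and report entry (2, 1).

D(0):
  [0, -∞, -∞, -18, -∞]
  [-∞, 0, -19, -∞, -11]
  [-11, -7, 0, -5, -∞]
  [-∞, -3, -9, 0, -18]
  [8, -∞, -∞, 9, 0]
D(1):
  [0, -∞, -∞, -18, -∞]
  [-∞, 0, -19, -∞, -11]
  [-11, -7, 0, -5, -∞]
  [-∞, -3, -9, 0, -18]
  [8, -∞, -∞, 9, 0]
D(2):
  [0, -∞, -∞, -18, -∞]
  [-∞, 0, -19, -∞, -11]
  [-11, -7, 0, -5, -18]
  [-∞, -3, -9, 0, -14]
  [8, -∞, -∞, 9, 0]
D(3):
  [0, -∞, -∞, -18, -∞]
  [-30, 0, -19, -24, -11]
  [-11, -7, 0, -5, -18]
  [-20, -3, -9, 0, -14]
  [8, -∞, -∞, 9, 0]
D(4):
  [0, -21, -27, -18, -32]
  [-30, 0, -19, -24, -11]
  [-11, -7, 0, -5, -18]
  [-20, -3, -9, 0, -14]
  [8, 6, 0, 9, 0]
D(5):
  [0, -21, -27, -18, -32]
  [-3, 0, -11, -2, -11]
  [-10, -7, 0, -5, -18]
  [-6, -3, -9, 0, -14]
  [8, 6, 0, 9, 0]
Answer: M*[2][1] = -3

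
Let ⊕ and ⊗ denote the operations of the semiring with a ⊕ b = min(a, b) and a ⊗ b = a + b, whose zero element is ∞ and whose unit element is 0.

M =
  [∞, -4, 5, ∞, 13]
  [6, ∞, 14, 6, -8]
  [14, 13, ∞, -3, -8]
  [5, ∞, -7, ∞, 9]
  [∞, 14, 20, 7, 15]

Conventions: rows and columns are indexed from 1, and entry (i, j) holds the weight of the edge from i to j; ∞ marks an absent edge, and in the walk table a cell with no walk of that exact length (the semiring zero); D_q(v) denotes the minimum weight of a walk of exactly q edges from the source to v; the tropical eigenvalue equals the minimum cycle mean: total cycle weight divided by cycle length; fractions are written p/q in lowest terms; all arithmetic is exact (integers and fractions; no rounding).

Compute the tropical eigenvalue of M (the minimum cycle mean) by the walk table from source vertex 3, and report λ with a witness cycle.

q=0: [∞, ∞, 0, ∞, ∞]
q=1: [14, 13, ∞, -3, -8]
q=2: [2, 6, -10, -1, 5]
q=3: [4, -2, -8, -13, -18]
q=4: [-8, -4, -20, -11, -16]
q=5: [-6, -12, -18, -23, -28]
Optimal cycle mean attained by: cycle 3->4->3, total (-3) + (-7), length 2.
Answer: λ = -5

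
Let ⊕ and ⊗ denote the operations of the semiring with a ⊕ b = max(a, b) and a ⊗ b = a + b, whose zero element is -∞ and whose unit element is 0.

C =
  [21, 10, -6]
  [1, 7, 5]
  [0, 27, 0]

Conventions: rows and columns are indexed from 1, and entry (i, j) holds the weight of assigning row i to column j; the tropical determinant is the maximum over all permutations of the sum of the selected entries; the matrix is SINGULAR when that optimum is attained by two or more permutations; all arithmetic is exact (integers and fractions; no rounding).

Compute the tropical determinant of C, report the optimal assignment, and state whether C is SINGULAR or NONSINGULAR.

σ = (1, 2, 3): 21 + 7 + 0 = 28
σ = (1, 3, 2): 21 + 5 + 27 = 53
σ = (2, 1, 3): 10 + 1 + 0 = 11
σ = (2, 3, 1): 10 + 5 + 0 = 15
σ = (3, 1, 2): (-6) + 1 + 27 = 22
σ = (3, 2, 1): (-6) + 7 + 0 = 1
Optimal value attained by: σ = (1, 3, 2).
Answer: det⊕(C) = 53; verdict: NONSINGULAR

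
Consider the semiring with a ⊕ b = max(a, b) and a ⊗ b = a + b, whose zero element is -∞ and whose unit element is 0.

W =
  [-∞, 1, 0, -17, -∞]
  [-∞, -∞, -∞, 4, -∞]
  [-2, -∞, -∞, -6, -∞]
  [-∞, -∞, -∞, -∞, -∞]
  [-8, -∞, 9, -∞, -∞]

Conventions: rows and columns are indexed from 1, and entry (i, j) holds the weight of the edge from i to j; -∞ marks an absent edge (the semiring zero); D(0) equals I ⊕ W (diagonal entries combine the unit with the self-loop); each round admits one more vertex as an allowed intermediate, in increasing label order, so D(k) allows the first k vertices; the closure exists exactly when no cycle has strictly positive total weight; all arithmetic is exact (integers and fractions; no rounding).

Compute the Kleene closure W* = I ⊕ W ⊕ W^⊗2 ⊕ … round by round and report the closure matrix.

D(0):
  [0, 1, 0, -17, -∞]
  [-∞, 0, -∞, 4, -∞]
  [-2, -∞, 0, -6, -∞]
  [-∞, -∞, -∞, 0, -∞]
  [-8, -∞, 9, -∞, 0]
D(1):
  [0, 1, 0, -17, -∞]
  [-∞, 0, -∞, 4, -∞]
  [-2, -1, 0, -6, -∞]
  [-∞, -∞, -∞, 0, -∞]
  [-8, -7, 9, -25, 0]
D(2):
  [0, 1, 0, 5, -∞]
  [-∞, 0, -∞, 4, -∞]
  [-2, -1, 0, 3, -∞]
  [-∞, -∞, -∞, 0, -∞]
  [-8, -7, 9, -3, 0]
D(3):
  [0, 1, 0, 5, -∞]
  [-∞, 0, -∞, 4, -∞]
  [-2, -1, 0, 3, -∞]
  [-∞, -∞, -∞, 0, -∞]
  [7, 8, 9, 12, 0]
D(4):
  [0, 1, 0, 5, -∞]
  [-∞, 0, -∞, 4, -∞]
  [-2, -1, 0, 3, -∞]
  [-∞, -∞, -∞, 0, -∞]
  [7, 8, 9, 12, 0]
D(5):
  [0, 1, 0, 5, -∞]
  [-∞, 0, -∞, 4, -∞]
  [-2, -1, 0, 3, -∞]
  [-∞, -∞, -∞, 0, -∞]
  [7, 8, 9, 12, 0]
Answer: W* = [[0, 1, 0, 5, -∞], [-∞, 0, -∞, 4, -∞], [-2, -1, 0, 3, -∞], [-∞, -∞, -∞, 0, -∞], [7, 8, 9, 12, 0]]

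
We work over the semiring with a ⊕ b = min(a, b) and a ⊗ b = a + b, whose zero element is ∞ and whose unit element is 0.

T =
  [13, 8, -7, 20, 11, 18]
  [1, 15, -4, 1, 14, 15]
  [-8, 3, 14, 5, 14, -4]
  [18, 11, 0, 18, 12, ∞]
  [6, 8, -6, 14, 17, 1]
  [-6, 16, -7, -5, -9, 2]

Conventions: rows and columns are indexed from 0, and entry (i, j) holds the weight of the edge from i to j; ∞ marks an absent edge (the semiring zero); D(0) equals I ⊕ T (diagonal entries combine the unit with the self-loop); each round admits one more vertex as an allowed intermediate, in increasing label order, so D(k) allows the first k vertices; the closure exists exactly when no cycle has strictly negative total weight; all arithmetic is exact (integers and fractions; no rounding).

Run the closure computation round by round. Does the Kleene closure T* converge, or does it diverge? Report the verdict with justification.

D(0):
  [0, 8, -7, 20, 11, 18]
  [1, 0, -4, 1, 14, 15]
  [-8, 3, 0, 5, 14, -4]
  [18, 11, 0, 0, 12, ∞]
  [6, 8, -6, 14, 0, 1]
  [-6, 16, -7, -5, -9, 0]
Detection: at round 1, diagonal entry (2, 2) turns strictly negative.
Key observation: the cycle 2->0->2 has total weight (-8) + (-7), which is strictly negative.
Answer: DIVERGES — negative cycle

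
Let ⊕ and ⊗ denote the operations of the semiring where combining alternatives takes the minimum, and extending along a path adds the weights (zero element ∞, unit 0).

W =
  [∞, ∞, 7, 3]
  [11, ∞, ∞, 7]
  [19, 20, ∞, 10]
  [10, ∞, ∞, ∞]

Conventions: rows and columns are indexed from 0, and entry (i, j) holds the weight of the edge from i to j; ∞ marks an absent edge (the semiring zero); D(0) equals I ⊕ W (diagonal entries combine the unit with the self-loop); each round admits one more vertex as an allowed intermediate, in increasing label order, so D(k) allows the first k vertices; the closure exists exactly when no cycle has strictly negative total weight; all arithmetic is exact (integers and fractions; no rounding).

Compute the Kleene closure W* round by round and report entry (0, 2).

D(0):
  [0, ∞, 7, 3]
  [11, 0, ∞, 7]
  [19, 20, 0, 10]
  [10, ∞, ∞, 0]
D(1):
  [0, ∞, 7, 3]
  [11, 0, 18, 7]
  [19, 20, 0, 10]
  [10, ∞, 17, 0]
D(2):
  [0, ∞, 7, 3]
  [11, 0, 18, 7]
  [19, 20, 0, 10]
  [10, ∞, 17, 0]
D(3):
  [0, 27, 7, 3]
  [11, 0, 18, 7]
  [19, 20, 0, 10]
  [10, 37, 17, 0]
D(4):
  [0, 27, 7, 3]
  [11, 0, 18, 7]
  [19, 20, 0, 10]
  [10, 37, 17, 0]
Answer: W*[0][2] = 7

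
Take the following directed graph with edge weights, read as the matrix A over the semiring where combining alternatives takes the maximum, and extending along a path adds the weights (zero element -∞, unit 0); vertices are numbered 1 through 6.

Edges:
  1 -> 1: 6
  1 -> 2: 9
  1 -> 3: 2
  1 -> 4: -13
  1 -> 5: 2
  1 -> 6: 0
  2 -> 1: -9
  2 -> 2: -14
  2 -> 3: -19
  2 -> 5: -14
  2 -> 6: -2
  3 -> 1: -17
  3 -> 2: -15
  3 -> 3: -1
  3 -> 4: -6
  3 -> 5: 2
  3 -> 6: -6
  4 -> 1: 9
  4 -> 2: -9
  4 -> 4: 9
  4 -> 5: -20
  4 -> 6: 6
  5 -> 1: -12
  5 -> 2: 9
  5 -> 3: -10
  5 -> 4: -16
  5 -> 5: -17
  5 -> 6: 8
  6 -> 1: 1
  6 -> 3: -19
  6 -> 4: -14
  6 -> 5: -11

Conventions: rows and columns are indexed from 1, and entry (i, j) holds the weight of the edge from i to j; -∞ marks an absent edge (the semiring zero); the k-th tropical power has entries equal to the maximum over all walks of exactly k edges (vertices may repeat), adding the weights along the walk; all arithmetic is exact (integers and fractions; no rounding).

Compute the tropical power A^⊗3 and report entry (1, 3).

A^⊗2:
  [12, 15, 8, -4, 8, 10]
  [-1, 0, -7, -16, -7, -6]
  [3, 11, -2, 3, 1, 10]
  [18, 18, 11, 18, 11, 15]
  [9, -3, -10, -6, -3, 7]
  [7, 10, 3, -5, 3, 1]
A^⊗3:
  [18, 21, 14, 5, 14, 16]
  [5, 8, 1, -7, 1, 1]
  [12, 12, 5, 12, 5, 9]
  [27, 27, 20, 27, 20, 24]
  [15, 18, 11, 3, 11, 9]
  [13, 16, 9, 4, 9, 11]
Key observation: the optimum is the walk 1->1->1->3, with weight 6 + 6 + 2 = 14.
Optimal value attained by: walk 1->1->1->3.
Answer: (A^⊗3)[1][3] = 14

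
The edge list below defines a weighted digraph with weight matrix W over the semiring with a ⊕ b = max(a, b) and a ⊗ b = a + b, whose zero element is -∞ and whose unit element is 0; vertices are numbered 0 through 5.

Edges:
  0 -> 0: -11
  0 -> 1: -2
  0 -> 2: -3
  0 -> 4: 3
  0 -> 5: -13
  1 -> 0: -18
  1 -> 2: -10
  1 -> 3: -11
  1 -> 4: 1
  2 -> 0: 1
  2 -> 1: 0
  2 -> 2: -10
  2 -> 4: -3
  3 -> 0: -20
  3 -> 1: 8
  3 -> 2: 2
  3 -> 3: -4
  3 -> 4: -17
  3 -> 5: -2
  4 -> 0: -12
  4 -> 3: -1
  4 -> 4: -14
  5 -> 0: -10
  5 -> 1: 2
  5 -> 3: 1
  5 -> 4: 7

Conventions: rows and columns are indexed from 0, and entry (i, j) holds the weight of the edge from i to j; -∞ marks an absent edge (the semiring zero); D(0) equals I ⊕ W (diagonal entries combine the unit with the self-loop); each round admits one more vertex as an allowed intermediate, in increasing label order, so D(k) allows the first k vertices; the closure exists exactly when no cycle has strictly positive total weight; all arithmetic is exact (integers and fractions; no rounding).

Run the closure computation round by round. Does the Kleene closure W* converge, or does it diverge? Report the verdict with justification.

D(0):
  [0, -2, -3, -∞, 3, -13]
  [-18, 0, -10, -11, 1, -∞]
  [1, 0, 0, -∞, -3, -∞]
  [-20, 8, 2, 0, -17, -2]
  [-12, -∞, -∞, -1, 0, -∞]
  [-10, 2, -∞, 1, 7, 0]
D(1):
  [0, -2, -3, -∞, 3, -13]
  [-18, 0, -10, -11, 1, -31]
  [1, 0, 0, -∞, 4, -12]
  [-20, 8, 2, 0, -17, -2]
  [-12, -14, -15, -1, 0, -25]
  [-10, 2, -13, 1, 7, 0]
D(2):
  [0, -2, -3, -13, 3, -13]
  [-18, 0, -10, -11, 1, -31]
  [1, 0, 0, -11, 4, -12]
  [-10, 8, 2, 0, 9, -2]
  [-12, -14, -15, -1, 0, -25]
  [-10, 2, -8, 1, 7, 0]
D(3):
  [0, -2, -3, -13, 3, -13]
  [-9, 0, -10, -11, 1, -22]
  [1, 0, 0, -11, 4, -12]
  [3, 8, 2, 0, 9, -2]
  [-12, -14, -15, -1, 0, -25]
  [-7, 2, -8, 1, 7, 0]
Detection: at round 4, diagonal entry (4, 4) turns strictly positive.
Key observation: the cycle 4->3->1->2->0->4 has total weight (-1) + 8 + (-10) + 1 + 3, which is strictly positive.
Answer: DIVERGES — positive cycle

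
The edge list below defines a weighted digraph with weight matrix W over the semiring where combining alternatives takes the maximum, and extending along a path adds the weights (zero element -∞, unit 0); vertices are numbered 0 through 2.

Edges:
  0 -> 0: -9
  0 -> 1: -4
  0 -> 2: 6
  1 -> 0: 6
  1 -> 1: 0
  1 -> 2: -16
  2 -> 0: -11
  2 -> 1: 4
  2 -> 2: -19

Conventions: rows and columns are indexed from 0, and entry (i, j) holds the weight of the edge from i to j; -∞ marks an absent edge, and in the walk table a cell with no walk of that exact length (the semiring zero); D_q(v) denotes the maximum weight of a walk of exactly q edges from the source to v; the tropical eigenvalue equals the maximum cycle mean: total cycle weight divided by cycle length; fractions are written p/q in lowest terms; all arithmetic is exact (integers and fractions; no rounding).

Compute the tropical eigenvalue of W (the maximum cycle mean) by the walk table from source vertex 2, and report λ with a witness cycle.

q=0: [-∞, -∞, 0]
q=1: [-11, 4, -19]
q=2: [10, 4, -5]
q=3: [10, 6, 16]
Optimal cycle mean attained by: cycle 0->2->1->0, total 6 + 4 + 6, length 3.
Answer: λ = 16/3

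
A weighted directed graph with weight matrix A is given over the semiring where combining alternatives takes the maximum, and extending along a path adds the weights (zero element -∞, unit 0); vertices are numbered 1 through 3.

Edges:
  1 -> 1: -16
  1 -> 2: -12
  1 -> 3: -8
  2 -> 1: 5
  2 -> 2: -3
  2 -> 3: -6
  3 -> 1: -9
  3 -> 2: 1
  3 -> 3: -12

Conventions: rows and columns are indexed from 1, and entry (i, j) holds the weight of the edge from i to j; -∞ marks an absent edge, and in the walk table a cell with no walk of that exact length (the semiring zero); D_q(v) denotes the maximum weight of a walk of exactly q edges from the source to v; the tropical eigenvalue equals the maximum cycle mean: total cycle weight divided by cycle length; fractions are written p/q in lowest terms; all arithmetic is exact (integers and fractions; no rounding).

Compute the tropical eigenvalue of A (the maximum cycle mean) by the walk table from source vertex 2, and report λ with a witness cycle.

q=0: [-∞, 0, -∞]
q=1: [5, -3, -6]
q=2: [2, -5, -3]
q=3: [0, -2, -6]
Optimal cycle mean attained by: cycle 1->3->2->1, total (-8) + 1 + 5, length 3.
Answer: λ = -2/3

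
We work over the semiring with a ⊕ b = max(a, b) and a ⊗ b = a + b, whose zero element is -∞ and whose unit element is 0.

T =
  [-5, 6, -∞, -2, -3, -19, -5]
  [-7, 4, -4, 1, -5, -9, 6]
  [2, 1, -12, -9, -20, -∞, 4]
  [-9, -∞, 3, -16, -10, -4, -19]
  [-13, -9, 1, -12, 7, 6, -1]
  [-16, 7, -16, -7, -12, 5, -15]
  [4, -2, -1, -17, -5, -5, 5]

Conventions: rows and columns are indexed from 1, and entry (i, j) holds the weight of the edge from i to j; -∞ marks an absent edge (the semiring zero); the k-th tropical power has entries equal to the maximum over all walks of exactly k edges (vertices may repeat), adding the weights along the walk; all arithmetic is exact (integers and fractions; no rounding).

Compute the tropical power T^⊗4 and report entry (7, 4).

T^⊗2:
  [-1, 10, 2, 7, 4, 3, 12]
  [10, 8, 5, 5, 2, 1, 11]
  [8, 8, 3, 2, -1, -1, 9]
  [5, 4, -9, -6, -3, 1, 7]
  [3, 13, 8, -1, 14, 13, 6]
  [0, 12, 3, 8, 2, 10, 13]
  [9, 10, 4, 2, 2, 1, 10]
T^⊗3:
  [16, 14, 11, 11, 11, 10, 17]
  [15, 16, 10, 9, 9, 8, 16]
  [13, 14, 8, 9, 6, 5, 14]
  [11, 11, 6, 5, 4, 6, 12]
  [10, 20, 15, 14, 21, 20, 19]
  [17, 17, 12, 13, 9, 15, 18]
  [14, 15, 9, 11, 9, 8, 16]
T^⊗4:
  [21, 22, 16, 15, 18, 17, 22]
  [20, 21, 15, 17, 16, 15, 22]
  [18, 19, 13, 15, 13, 12, 20]
  [16, 17, 11, 12, 11, 11, 17]
  [23, 27, 22, 21, 28, 27, 26]
  [22, 23, 17, 18, 16, 20, 23]
  [20, 20, 15, 16, 16, 15, 21]
Key observation: the optimum is the walk 7->7->1->2->4, with weight 5 + 4 + 6 + 1 = 16.
Optimal value attained by: walk 7->7->1->2->4.
Answer: (T^⊗4)[7][4] = 16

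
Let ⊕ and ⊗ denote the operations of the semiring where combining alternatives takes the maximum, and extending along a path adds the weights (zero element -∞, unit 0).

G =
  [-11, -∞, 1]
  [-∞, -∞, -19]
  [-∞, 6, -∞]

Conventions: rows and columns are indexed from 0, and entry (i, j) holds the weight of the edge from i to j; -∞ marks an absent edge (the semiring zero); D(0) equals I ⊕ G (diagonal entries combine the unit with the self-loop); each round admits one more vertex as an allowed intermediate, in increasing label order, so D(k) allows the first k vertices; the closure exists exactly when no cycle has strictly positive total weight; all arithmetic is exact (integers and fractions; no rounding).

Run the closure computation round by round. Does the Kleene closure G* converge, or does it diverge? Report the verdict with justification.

D(0):
  [0, -∞, 1]
  [-∞, 0, -19]
  [-∞, 6, 0]
D(1):
  [0, -∞, 1]
  [-∞, 0, -19]
  [-∞, 6, 0]
D(2):
  [0, -∞, 1]
  [-∞, 0, -19]
  [-∞, 6, 0]
D(3):
  [0, 7, 1]
  [-∞, 0, -19]
  [-∞, 6, 0]
Key observation: every diagonal entry stays at the unit through all rounds, so no improving cycle exists.
Answer: CONVERGES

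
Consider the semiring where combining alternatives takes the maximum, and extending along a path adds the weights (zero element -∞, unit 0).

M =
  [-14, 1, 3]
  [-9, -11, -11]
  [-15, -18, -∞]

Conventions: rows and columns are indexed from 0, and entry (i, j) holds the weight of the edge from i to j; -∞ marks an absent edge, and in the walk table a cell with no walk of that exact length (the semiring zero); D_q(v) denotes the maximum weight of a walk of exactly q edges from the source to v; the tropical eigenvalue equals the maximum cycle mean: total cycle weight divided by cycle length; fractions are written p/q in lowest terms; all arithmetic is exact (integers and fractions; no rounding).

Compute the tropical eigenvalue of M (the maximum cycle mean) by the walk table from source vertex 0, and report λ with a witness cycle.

q=0: [0, -∞, -∞]
q=1: [-14, 1, 3]
q=2: [-8, -10, -10]
q=3: [-19, -7, -5]
Optimal cycle mean attained by: cycle 0->1->0, total 1 + (-9), length 2.
Answer: λ = -4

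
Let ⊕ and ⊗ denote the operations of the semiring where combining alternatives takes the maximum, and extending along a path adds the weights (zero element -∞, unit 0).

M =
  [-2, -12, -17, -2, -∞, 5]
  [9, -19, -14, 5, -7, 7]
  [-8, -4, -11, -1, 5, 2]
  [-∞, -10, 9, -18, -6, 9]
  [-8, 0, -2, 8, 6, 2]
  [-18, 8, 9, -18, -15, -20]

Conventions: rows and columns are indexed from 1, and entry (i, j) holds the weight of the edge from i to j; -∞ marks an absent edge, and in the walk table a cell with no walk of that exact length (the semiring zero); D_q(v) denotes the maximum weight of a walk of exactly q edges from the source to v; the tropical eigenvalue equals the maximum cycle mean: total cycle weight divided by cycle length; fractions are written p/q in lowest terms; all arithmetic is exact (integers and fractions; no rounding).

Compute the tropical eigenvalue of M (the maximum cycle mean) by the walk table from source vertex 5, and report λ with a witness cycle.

q=0: [-∞, -∞, -∞, -∞, 0, -∞]
q=1: [-8, 0, -2, 8, 6, 2]
q=2: [9, 10, 17, 14, 12, 17]
q=3: [19, 25, 26, 20, 22, 23]
q=4: [34, 31, 32, 30, 31, 32]
q=5: [40, 40, 41, 39, 37, 39]
q=6: [49, 47, 48, 45, 46, 48]
Optimal cycle mean attained by: cycle 3->5->4->6->3, total 5 + 8 + 9 + 9, length 4.
Answer: λ = 31/4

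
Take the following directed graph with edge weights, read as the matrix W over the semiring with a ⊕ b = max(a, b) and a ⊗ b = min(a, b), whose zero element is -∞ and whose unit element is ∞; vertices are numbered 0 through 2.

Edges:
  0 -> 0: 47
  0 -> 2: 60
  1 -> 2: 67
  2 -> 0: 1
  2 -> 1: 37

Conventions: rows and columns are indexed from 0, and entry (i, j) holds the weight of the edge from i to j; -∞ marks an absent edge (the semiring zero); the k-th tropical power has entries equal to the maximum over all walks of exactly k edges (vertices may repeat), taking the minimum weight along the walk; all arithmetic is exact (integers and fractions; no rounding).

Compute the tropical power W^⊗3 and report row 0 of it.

W^⊗2:
  [47, 37, 47]
  [1, 37, -∞]
  [1, -∞, 37]
W^⊗3:
  [47, 37, 47]
  [1, -∞, 37]
  [1, 37, 1]
Answer: row 0 of W^⊗3 = [47, 37, 47]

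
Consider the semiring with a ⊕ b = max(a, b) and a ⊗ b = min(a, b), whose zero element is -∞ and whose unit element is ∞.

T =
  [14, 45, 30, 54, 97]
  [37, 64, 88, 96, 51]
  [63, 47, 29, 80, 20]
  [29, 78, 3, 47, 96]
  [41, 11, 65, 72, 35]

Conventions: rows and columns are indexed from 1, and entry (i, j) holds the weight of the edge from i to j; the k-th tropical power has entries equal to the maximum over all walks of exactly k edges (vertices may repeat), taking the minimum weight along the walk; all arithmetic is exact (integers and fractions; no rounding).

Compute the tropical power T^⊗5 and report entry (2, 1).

T^⊗2:
  [41, 54, 65, 72, 54]
  [63, 78, 64, 80, 96]
  [37, 78, 47, 54, 80]
  [41, 64, 78, 78, 51]
  [63, 72, 35, 65, 72]
T^⊗3:
  [63, 72, 54, 65, 72]
  [63, 78, 78, 78, 80]
  [47, 64, 78, 78, 54]
  [63, 78, 64, 78, 78]
  [41, 65, 72, 72, 65]
T^⊗4:
  [54, 65, 72, 72, 65]
  [63, 78, 78, 78, 78]
  [63, 78, 64, 78, 78]
  [63, 78, 78, 78, 78]
  [63, 72, 65, 72, 72]
T^⊗5:
  [63, 72, 65, 72, 72]
  [63, 78, 78, 78, 78]
  [63, 78, 78, 78, 78]
  [63, 78, 78, 78, 78]
  [63, 72, 72, 72, 72]
Key observation: the optimum is the walk 2->2->2->2->3->1, with weight 64 min 64 min 64 min 88 min 63 = 63.
Optimal value attained by: walk 2->2->2->2->3->1.
Answer: (T^⊗5)[2][1] = 63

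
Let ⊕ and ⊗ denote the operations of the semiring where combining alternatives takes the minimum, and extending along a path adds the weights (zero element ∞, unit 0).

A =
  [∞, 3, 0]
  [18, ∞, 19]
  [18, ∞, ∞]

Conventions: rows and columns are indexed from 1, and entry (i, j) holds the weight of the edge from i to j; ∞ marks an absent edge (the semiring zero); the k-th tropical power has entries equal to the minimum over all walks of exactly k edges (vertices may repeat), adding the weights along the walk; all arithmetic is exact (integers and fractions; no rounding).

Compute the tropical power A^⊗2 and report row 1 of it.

A^⊗2:
  [18, ∞, 22]
  [37, 21, 18]
  [∞, 21, 18]
Answer: row 1 of A^⊗2 = [18, ∞, 22]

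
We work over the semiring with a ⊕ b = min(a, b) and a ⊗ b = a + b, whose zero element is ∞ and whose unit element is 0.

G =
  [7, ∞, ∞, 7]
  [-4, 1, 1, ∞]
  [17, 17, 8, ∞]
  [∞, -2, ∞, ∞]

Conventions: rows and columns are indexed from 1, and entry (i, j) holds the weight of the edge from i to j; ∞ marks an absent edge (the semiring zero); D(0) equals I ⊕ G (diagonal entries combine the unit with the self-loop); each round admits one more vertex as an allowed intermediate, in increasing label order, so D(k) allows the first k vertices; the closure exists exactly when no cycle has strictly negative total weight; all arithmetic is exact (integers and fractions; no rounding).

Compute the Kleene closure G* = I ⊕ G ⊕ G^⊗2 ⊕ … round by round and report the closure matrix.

D(0):
  [0, ∞, ∞, 7]
  [-4, 0, 1, ∞]
  [17, 17, 0, ∞]
  [∞, -2, ∞, 0]
D(1):
  [0, ∞, ∞, 7]
  [-4, 0, 1, 3]
  [17, 17, 0, 24]
  [∞, -2, ∞, 0]
D(2):
  [0, ∞, ∞, 7]
  [-4, 0, 1, 3]
  [13, 17, 0, 20]
  [-6, -2, -1, 0]
D(3):
  [0, ∞, ∞, 7]
  [-4, 0, 1, 3]
  [13, 17, 0, 20]
  [-6, -2, -1, 0]
D(4):
  [0, 5, 6, 7]
  [-4, 0, 1, 3]
  [13, 17, 0, 20]
  [-6, -2, -1, 0]
Answer: G* = [[0, 5, 6, 7], [-4, 0, 1, 3], [13, 17, 0, 20], [-6, -2, -1, 0]]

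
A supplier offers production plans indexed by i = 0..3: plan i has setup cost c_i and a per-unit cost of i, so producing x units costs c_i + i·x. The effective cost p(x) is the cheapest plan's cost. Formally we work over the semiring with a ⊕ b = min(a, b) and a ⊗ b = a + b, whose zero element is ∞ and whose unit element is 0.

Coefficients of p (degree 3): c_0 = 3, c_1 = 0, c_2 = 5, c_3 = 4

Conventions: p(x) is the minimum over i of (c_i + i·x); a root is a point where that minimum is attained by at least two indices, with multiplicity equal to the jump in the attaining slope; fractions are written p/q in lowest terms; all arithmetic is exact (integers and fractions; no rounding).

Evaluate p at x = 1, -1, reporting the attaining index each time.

p(1) = min(3+0·1=3, 0+1·1=1, 5+2·1=7, 4+3·1=7) = 1 (attained by i=1)
p(-1) = min(3+0·(-1)=3, 0+1·(-1)=-1, 5+2·(-1)=3, 4+3·(-1)=1) = -1 (attained by i=1)
Answer: p(1) = 1; p(-1) = -1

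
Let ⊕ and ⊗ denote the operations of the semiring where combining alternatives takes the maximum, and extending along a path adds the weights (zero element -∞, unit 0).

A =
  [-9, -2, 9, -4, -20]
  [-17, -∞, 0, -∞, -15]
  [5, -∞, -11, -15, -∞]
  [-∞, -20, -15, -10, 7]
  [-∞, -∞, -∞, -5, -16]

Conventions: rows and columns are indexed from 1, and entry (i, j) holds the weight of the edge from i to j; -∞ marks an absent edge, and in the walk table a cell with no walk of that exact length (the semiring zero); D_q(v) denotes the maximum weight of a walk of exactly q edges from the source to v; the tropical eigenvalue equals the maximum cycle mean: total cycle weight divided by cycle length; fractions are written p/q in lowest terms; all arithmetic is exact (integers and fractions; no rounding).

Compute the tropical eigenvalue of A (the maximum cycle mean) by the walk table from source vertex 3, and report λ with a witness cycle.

q=0: [-∞, -∞, 0, -∞, -∞]
q=1: [5, -∞, -11, -15, -∞]
q=2: [-4, 3, 14, 1, -8]
q=3: [19, -6, 5, -1, 8]
q=4: [10, 17, 28, 15, 6]
q=5: [33, 8, 19, 13, 22]
Optimal cycle mean attained by: cycle 1->3->1, total 9 + 5, length 2.
Answer: λ = 7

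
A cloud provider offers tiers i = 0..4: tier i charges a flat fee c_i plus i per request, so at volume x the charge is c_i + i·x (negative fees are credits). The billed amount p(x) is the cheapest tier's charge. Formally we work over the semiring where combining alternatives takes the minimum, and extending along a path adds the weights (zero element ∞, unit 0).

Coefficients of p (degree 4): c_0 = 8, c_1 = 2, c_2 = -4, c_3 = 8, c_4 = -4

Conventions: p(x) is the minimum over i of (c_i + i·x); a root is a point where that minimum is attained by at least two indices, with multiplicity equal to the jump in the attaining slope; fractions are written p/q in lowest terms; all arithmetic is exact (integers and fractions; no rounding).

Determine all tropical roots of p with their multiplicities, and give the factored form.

hull edge (i=0, c=8) to (i=2, c=-4): slope -6, span 2
hull edge (i=2, c=-4) to (i=4, c=-4): slope 0, span 2
Factored form: p(x) = -4 ⊗ (x ⊕ 0) ⊗ (x ⊕ 0) ⊗ (x ⊕ 6) ⊗ (x ⊕ 6)
Answer: roots = 0 (mult 2), 6 (mult 2)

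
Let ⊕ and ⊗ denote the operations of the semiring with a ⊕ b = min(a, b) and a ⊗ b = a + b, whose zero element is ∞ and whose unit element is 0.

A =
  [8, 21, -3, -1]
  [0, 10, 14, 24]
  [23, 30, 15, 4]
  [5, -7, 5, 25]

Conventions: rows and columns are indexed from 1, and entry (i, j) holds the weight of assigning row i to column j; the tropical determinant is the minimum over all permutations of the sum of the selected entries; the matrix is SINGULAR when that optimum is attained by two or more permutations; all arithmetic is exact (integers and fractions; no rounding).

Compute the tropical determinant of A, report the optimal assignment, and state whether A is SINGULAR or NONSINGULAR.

σ = (1, 2, 3, 4): 8 + 10 + 15 + 25 = 58
σ = (1, 2, 4, 3): 8 + 10 + 4 + 5 = 27
σ = (1, 3, 2, 4): 8 + 14 + 30 + 25 = 77
σ = (1, 3, 4, 2): 8 + 14 + 4 + (-7) = 19
σ = (1, 4, 2, 3): 8 + 24 + 30 + 5 = 67
σ = (1, 4, 3, 2): 8 + 24 + 15 + (-7) = 40
σ = (2, 1, 3, 4): 21 + 0 + 15 + 25 = 61
σ = (2, 1, 4, 3): 21 + 0 + 4 + 5 = 30
σ = (2, 3, 1, 4): 21 + 14 + 23 + 25 = 83
σ = (2, 3, 4, 1): 21 + 14 + 4 + 5 = 44
σ = (2, 4, 1, 3): 21 + 24 + 23 + 5 = 73
σ = (2, 4, 3, 1): 21 + 24 + 15 + 5 = 65
σ = (3, 1, 2, 4): (-3) + 0 + 30 + 25 = 52
σ = (3, 1, 4, 2): (-3) + 0 + 4 + (-7) = -6
σ = (3, 2, 1, 4): (-3) + 10 + 23 + 25 = 55
σ = (3, 2, 4, 1): (-3) + 10 + 4 + 5 = 16
σ = (3, 4, 1, 2): (-3) + 24 + 23 + (-7) = 37
σ = (3, 4, 2, 1): (-3) + 24 + 30 + 5 = 56
σ = (4, 1, 2, 3): (-1) + 0 + 30 + 5 = 34
σ = (4, 1, 3, 2): (-1) + 0 + 15 + (-7) = 7
σ = (4, 2, 1, 3): (-1) + 10 + 23 + 5 = 37
σ = (4, 2, 3, 1): (-1) + 10 + 15 + 5 = 29
σ = (4, 3, 1, 2): (-1) + 14 + 23 + (-7) = 29
σ = (4, 3, 2, 1): (-1) + 14 + 30 + 5 = 48
Optimal value attained by: σ = (3, 1, 4, 2).
Answer: det⊕(A) = -6; verdict: NONSINGULAR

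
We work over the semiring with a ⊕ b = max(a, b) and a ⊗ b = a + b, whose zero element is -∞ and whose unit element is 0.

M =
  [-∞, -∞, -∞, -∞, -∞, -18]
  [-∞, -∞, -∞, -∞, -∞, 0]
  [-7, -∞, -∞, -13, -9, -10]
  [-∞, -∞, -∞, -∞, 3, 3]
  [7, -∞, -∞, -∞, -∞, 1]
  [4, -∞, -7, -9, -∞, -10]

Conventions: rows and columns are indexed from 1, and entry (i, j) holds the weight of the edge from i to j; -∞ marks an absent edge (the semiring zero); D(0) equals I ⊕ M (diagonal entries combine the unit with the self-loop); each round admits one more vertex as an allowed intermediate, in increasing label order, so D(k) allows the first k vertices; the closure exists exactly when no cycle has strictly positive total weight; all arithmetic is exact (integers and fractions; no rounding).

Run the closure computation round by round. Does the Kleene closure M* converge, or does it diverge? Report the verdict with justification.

D(0):
  [0, -∞, -∞, -∞, -∞, -18]
  [-∞, 0, -∞, -∞, -∞, 0]
  [-7, -∞, 0, -13, -9, -10]
  [-∞, -∞, -∞, 0, 3, 3]
  [7, -∞, -∞, -∞, 0, 1]
  [4, -∞, -7, -9, -∞, 0]
D(1):
  [0, -∞, -∞, -∞, -∞, -18]
  [-∞, 0, -∞, -∞, -∞, 0]
  [-7, -∞, 0, -13, -9, -10]
  [-∞, -∞, -∞, 0, 3, 3]
  [7, -∞, -∞, -∞, 0, 1]
  [4, -∞, -7, -9, -∞, 0]
D(2):
  [0, -∞, -∞, -∞, -∞, -18]
  [-∞, 0, -∞, -∞, -∞, 0]
  [-7, -∞, 0, -13, -9, -10]
  [-∞, -∞, -∞, 0, 3, 3]
  [7, -∞, -∞, -∞, 0, 1]
  [4, -∞, -7, -9, -∞, 0]
D(3):
  [0, -∞, -∞, -∞, -∞, -18]
  [-∞, 0, -∞, -∞, -∞, 0]
  [-7, -∞, 0, -13, -9, -10]
  [-∞, -∞, -∞, 0, 3, 3]
  [7, -∞, -∞, -∞, 0, 1]
  [4, -∞, -7, -9, -16, 0]
D(4):
  [0, -∞, -∞, -∞, -∞, -18]
  [-∞, 0, -∞, -∞, -∞, 0]
  [-7, -∞, 0, -13, -9, -10]
  [-∞, -∞, -∞, 0, 3, 3]
  [7, -∞, -∞, -∞, 0, 1]
  [4, -∞, -7, -9, -6, 0]
D(5):
  [0, -∞, -∞, -∞, -∞, -18]
  [-∞, 0, -∞, -∞, -∞, 0]
  [-2, -∞, 0, -13, -9, -8]
  [10, -∞, -∞, 0, 3, 4]
  [7, -∞, -∞, -∞, 0, 1]
  [4, -∞, -7, -9, -6, 0]
D(6):
  [0, -∞, -25, -27, -24, -18]
  [4, 0, -7, -9, -6, 0]
  [-2, -∞, 0, -13, -9, -8]
  [10, -∞, -3, 0, 3, 4]
  [7, -∞, -6, -8, 0, 1]
  [4, -∞, -7, -9, -6, 0]
Key observation: every diagonal entry stays at the unit through all rounds, so no improving cycle exists.
Answer: CONVERGES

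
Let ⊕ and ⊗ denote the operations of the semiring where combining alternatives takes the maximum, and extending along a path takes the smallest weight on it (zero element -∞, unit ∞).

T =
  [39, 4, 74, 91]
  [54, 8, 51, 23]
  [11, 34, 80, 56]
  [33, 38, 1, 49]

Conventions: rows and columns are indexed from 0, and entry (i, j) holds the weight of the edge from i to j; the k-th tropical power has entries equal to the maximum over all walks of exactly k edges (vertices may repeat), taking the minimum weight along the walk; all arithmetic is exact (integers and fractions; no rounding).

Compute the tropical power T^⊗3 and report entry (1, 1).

T^⊗2:
  [39, 38, 74, 56]
  [39, 34, 54, 54]
  [34, 38, 80, 56]
  [38, 38, 38, 49]
T^⊗3:
  [39, 38, 74, 56]
  [39, 38, 54, 54]
  [38, 38, 80, 56]
  [38, 38, 38, 49]
Key observation: the optimum is the walk 1->0->3->1, with weight 54 min 91 min 38 = 38.
Optimal value attained by: walk 1->0->3->1.
Answer: (T^⊗3)[1][1] = 38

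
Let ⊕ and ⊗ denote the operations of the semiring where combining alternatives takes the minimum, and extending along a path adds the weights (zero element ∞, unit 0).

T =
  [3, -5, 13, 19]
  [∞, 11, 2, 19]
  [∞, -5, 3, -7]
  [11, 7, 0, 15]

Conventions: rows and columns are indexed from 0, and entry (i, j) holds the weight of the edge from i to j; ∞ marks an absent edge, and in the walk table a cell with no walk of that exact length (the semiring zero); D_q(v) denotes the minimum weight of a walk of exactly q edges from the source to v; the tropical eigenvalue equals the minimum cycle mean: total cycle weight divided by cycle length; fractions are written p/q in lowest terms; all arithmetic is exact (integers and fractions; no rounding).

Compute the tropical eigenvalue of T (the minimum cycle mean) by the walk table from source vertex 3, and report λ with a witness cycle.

q=0: [∞, ∞, ∞, 0]
q=1: [11, 7, 0, 15]
q=2: [14, -5, 3, -7]
q=3: [4, -2, -7, -4]
q=4: [7, -12, -4, -14]
Optimal cycle mean attained by: cycle 2->3->2, total (-7) + 0, length 2.
Answer: λ = -7/2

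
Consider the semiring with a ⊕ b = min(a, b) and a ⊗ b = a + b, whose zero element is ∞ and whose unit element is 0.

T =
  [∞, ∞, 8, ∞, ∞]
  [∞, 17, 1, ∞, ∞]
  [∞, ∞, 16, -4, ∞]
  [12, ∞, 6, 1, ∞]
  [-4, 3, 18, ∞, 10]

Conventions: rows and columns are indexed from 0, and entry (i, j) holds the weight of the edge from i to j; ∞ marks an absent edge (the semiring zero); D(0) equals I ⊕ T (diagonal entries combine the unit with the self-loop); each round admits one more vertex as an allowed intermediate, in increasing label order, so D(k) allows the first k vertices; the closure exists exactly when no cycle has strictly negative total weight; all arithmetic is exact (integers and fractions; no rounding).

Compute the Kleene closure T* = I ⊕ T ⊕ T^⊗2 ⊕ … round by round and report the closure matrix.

D(0):
  [0, ∞, 8, ∞, ∞]
  [∞, 0, 1, ∞, ∞]
  [∞, ∞, 0, -4, ∞]
  [12, ∞, 6, 0, ∞]
  [-4, 3, 18, ∞, 0]
D(1):
  [0, ∞, 8, ∞, ∞]
  [∞, 0, 1, ∞, ∞]
  [∞, ∞, 0, -4, ∞]
  [12, ∞, 6, 0, ∞]
  [-4, 3, 4, ∞, 0]
D(2):
  [0, ∞, 8, ∞, ∞]
  [∞, 0, 1, ∞, ∞]
  [∞, ∞, 0, -4, ∞]
  [12, ∞, 6, 0, ∞]
  [-4, 3, 4, ∞, 0]
D(3):
  [0, ∞, 8, 4, ∞]
  [∞, 0, 1, -3, ∞]
  [∞, ∞, 0, -4, ∞]
  [12, ∞, 6, 0, ∞]
  [-4, 3, 4, 0, 0]
D(4):
  [0, ∞, 8, 4, ∞]
  [9, 0, 1, -3, ∞]
  [8, ∞, 0, -4, ∞]
  [12, ∞, 6, 0, ∞]
  [-4, 3, 4, 0, 0]
D(5):
  [0, ∞, 8, 4, ∞]
  [9, 0, 1, -3, ∞]
  [8, ∞, 0, -4, ∞]
  [12, ∞, 6, 0, ∞]
  [-4, 3, 4, 0, 0]
Answer: T* = [[0, ∞, 8, 4, ∞], [9, 0, 1, -3, ∞], [8, ∞, 0, -4, ∞], [12, ∞, 6, 0, ∞], [-4, 3, 4, 0, 0]]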